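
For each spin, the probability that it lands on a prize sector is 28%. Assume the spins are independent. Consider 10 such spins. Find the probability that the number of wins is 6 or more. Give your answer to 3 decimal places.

0.034

X ~ Binomial(10, 0.28); P(X ≥ 6) = Σ C(10,k) p^k (1−p)^(10−k) over k:
  k=6: C(10,6)·0.28^6·0.72^4 = 0.02720
  k=7: C(10,7)·0.28^7·0.72^3 = 0.00604
  k=8: C(10,8)·0.28^8·0.72^2 = 0.00088
  k=9: C(10,9)·0.28^9·0.72^1 = 0.00008
  k=10: C(10,10)·0.28^10·0.72^0 = 0.00000
Total = 0.03420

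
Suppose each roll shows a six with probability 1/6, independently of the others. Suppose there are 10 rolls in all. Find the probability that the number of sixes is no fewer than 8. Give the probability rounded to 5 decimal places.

0.00002

X ~ Binomial(10, 0.166667); P(X ≥ 8) = Σ C(10,k) p^k (1−p)^(10−k) over k:
  k=8: C(10,8)·0.166667^8·0.833333^2 = 0.0000186
  k=9: C(10,9)·0.166667^9·0.833333^1 = 0.0000008
  k=10: C(10,10)·0.166667^10·0.833333^0 = 0.0000000
Total = 0.0000194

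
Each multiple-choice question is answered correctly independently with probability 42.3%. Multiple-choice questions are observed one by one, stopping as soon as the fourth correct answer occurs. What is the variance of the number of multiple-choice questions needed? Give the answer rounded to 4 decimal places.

12.8990

Y = total multiple-choice questions until the fourth success; negative binomial with r=4, p=0.423.
Var(Y) = r(1−p)/p² = 4·0.577 / 0.423² = 12.898971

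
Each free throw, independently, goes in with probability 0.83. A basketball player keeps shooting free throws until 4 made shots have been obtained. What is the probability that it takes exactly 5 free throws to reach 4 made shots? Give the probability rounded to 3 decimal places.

0.323

Y = trial on which the fourth success occurs; negative binomial, r=4, p=0.83.
P(Y=5) = C(4,3) · p^4 · (1−p)^1
= 4 · 0.47458 · 0.17 = 0.32272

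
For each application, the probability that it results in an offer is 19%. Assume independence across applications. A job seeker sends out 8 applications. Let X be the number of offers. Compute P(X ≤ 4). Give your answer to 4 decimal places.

0.9917

X ~ Binomial(8, 0.19); P(X ≤ 4) = Σ C(8,k) p^k (1−p)^(8−k) over k:
  k=0: C(8,0)·0.19^0·0.81^8 = 0.185302
  k=1: C(8,1)·0.19^1·0.81^7 = 0.347727
  k=2: C(8,2)·0.19^2·0.81^6 = 0.285480
  k=3: C(8,3)·0.19^3·0.81^5 = 0.133929
  k=4: C(8,4)·0.19^4·0.81^4 = 0.039269
Total = 0.991707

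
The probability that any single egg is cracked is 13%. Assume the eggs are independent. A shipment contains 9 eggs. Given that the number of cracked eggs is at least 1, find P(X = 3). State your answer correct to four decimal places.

X ~ Binomial(9, 0.13). Want P(X=3 | X≥1) = P(X=3) / P(X≥1).
P(X=3) = C(9,3)·0.13^3·0.87^6 = 0.080025
P(X≥1) = 1 − 0.285544 = 0.714456
Ratio = 0.080025 / 0.714456 = 0.112008

0.1120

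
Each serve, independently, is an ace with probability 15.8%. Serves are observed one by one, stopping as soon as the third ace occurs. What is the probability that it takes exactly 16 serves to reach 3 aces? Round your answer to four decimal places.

0.0443

Y = trial on which the third success occurs; negative binomial, r=3, p=0.158.
P(Y=16) = C(15,2) · p^3 · (1−p)^13
= 105 · 0.0039443 · 0.10692 = 0.044281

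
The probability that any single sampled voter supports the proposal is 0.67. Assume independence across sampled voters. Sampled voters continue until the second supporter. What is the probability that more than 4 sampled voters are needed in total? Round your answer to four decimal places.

Needing more than 4 sampled voters ⇔ fewer than 2 successes in the first 4. With X ~ Binomial(4, 0.67), P(Y > 4) = P(X ≤ 1).
  k=0: C(4,0)·0.67^0·0.33^4 = 0.011859
  k=1: C(4,1)·0.67^1·0.33^3 = 0.096311
P(X ≤ 1) = 0.108170

0.1082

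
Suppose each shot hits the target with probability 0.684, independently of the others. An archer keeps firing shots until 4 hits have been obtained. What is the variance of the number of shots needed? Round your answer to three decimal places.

Y = total shots until the fourth success; negative binomial with r=4, p=0.684.
Var(Y) = r(1−p)/p² = 4·0.316 / 0.684² = 2.70169

2.702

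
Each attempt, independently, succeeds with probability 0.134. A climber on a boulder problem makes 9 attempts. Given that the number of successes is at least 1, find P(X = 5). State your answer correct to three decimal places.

0.004

X ~ Binomial(9, 0.134). Want P(X=5 | X≥1) = P(X=5) / P(X≥1).
P(X=5) = C(9,5)·0.134^5·0.866^4 = 0.00306
P(X≥1) = 1 − 0.27394 = 0.72606
Ratio = 0.00306 / 0.72606 = 0.00422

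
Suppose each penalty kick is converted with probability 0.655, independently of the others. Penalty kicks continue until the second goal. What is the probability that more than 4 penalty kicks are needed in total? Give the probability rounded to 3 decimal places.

Needing more than 4 penalty kicks ⇔ fewer than 2 successes in the first 4. With X ~ Binomial(4, 0.655), P(Y > 4) = P(X ≤ 1).
  k=0: C(4,0)·0.655^0·0.345^4 = 0.01417
  k=1: C(4,1)·0.655^1·0.345^3 = 0.10759
P(X ≤ 1) = 0.12175

0.122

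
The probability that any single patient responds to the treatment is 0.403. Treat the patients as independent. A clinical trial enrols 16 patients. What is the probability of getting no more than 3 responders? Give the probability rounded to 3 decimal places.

X ~ Binomial(16, 0.403); P(X ≤ 3) = Σ C(16,k) p^k (1−p)^(16−k) over k:
  k=0: C(16,0)·0.403^0·0.597^16 = 0.00026
  k=1: C(16,1)·0.403^1·0.597^15 = 0.00281
  k=2: C(16,2)·0.403^2·0.597^14 = 0.01424
  k=3: C(16,3)·0.403^3·0.597^13 = 0.04485
Total = 0.06216

0.062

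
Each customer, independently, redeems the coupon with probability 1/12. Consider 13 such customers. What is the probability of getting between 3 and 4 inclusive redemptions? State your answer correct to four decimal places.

X ~ Binomial(13, 0.083333); P(3 ≤ X ≤ 4) = Σ C(13,k) p^k (1−p)^(13−k) over k:
  k=3: C(13,3)·0.083333^3·0.916667^10 = 0.069332
  k=4: C(13,4)·0.083333^4·0.916667^9 = 0.015757
Total = 0.085090

0.0851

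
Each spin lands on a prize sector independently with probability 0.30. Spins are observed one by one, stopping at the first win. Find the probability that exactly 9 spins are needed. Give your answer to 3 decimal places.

0.017

Geometric (trials to first success), p = 0.30.
P(Y = 9) = (1−p)^8 · p = 0.057648 · 0.30 = 0.01729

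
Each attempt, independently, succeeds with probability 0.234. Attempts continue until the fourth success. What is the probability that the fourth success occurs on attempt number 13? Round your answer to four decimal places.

Y = trial on which the fourth success occurs; negative binomial, r=4, p=0.234.
P(Y=13) = C(12,3) · p^4 · (1−p)^9
= 220 · 0.0029982 · 0.090794 = 0.059889

0.0599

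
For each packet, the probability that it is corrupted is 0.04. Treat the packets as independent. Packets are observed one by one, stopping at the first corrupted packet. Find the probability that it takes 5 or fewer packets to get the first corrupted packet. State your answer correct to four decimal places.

Y = number of packets to the first success; geometric, p = 0.04.
P(Y ≤ 5) = 1 − (1−p)^5 = 1 − 0.815373 = 0.184627

0.1846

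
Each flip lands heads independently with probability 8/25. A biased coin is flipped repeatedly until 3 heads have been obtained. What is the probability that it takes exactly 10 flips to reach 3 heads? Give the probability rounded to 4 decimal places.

0.0793

Y = trial on which the third success occurs; negative binomial, r=3, p=0.32.
P(Y=10) = C(9,2) · p^3 · (1−p)^7
= 36 · 0.032768 · 0.06723 = 0.079308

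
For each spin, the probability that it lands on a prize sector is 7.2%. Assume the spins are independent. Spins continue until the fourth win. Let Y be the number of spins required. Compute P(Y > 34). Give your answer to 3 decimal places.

0.773

Needing more than 34 spins ⇔ fewer than 4 successes in the first 34. With X ~ Binomial(34, 0.072), P(Y > 34) = P(X ≤ 3).
  k=0: C(34,0)·0.072^0·0.928^34 = 0.07882
  k=1: C(34,1)·0.072^1·0.928^33 = 0.20792
  k=2: C(34,2)·0.072^2·0.928^32 = 0.26617
  k=3: C(34,3)·0.072^3·0.928^31 = 0.22028
P(X ≤ 3) = 0.77319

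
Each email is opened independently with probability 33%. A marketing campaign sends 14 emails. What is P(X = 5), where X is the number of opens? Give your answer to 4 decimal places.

0.2132

X ~ Binomial(n=14, p=0.33).
P(X=5) = C(14,5) · p^5 · (1−p)^9
= 2002 · 0.0039135 · 0.027207 = 0.213161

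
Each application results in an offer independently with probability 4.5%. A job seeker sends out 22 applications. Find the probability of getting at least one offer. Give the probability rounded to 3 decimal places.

0.637

P(at least one) = 1 − P(none) = 1 − (1 − 0.045)^22
= 1 − 0.36314 = 0.63686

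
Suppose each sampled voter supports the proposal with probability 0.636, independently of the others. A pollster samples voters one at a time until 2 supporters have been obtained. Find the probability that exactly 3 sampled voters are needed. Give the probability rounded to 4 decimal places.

0.2945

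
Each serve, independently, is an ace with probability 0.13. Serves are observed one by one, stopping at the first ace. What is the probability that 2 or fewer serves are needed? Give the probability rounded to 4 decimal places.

Y = number of serves to the first success; geometric, p = 0.13.
P(Y ≤ 2) = 1 − (1−p)^2 = 1 − 0.756900 = 0.243100

0.2431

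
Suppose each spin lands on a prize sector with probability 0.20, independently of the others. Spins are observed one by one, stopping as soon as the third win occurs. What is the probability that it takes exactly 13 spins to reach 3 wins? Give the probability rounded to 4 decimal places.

0.0567

Y = trial on which the third success occurs; negative binomial, r=3, p=0.20.
P(Y=13) = C(12,2) · p^3 · (1−p)^10
= 66 · 0.008 · 0.10737 = 0.056694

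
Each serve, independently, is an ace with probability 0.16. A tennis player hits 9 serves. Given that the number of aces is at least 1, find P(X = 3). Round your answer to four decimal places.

0.1527

X ~ Binomial(9, 0.16). Want P(X=3 | X≥1) = P(X=3) / P(X≥1).
P(X=3) = C(9,3)·0.16^3·0.84^6 = 0.120869
P(X≥1) = 1 − 0.208216 = 0.791784
Ratio = 0.120869 / 0.791784 = 0.152654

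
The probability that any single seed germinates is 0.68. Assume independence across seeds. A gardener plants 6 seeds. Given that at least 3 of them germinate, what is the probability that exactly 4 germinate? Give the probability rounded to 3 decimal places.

X ~ Binomial(6, 0.68). Want P(X=4 | X≥3) = P(X=4) / P(X≥3).
P(X=4) = C(6,4)·0.68^4·0.32^2 = 0.32842
P(X≥3) = 1 − 0.00107 − 0.01369 − 0.07273 = 0.91251
Ratio = 0.32842 / 0.91251 = 0.35991

0.360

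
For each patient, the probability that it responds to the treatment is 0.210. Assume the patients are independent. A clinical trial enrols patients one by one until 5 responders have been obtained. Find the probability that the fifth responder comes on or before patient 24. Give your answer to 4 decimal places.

0.5881

Finishing within 24 patients ⇔ at least 5 successes in the first 24. With X ~ Binomial(24, 0.21), P(Y ≤ 24) = 1 − P(X ≤ 4).
  k=0: C(24,0)·0.21^0·0.79^24 = 0.003492
  k=1: C(24,1)·0.21^1·0.79^23 = 0.022277
  k=2: C(24,2)·0.21^2·0.79^22 = 0.068099
  k=3: C(24,3)·0.21^3·0.79^21 = 0.132751
  k=4: C(24,4)·0.21^4·0.79^20 = 0.185263
1 − 0.411882 = 0.588118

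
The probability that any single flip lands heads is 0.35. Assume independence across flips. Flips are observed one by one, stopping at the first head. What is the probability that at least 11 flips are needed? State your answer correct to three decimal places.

0.013

Y = number of flips to the first success; geometric, p = 0.35.
P(Y > 10) = P(first 10 all fail) = (1−p)^10 = 0.01346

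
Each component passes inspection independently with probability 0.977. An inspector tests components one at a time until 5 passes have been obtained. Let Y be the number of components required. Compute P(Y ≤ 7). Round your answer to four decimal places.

0.9996

Finishing within 7 components ⇔ at least 5 successes in the first 7. With X ~ Binomial(7, 0.977), P(Y ≤ 7) = 1 − P(X ≤ 4).
  k=0: C(7,0)·0.977^0·0.023^7 = 0.000000
  k=1: C(7,1)·0.977^1·0.023^6 = 0.000000
  k=2: C(7,2)·0.977^2·0.023^5 = 0.000000
  k=3: C(7,3)·0.977^3·0.023^4 = 0.000009
  k=4: C(7,4)·0.977^4·0.023^3 = 0.000388
1 − 0.000397 = 0.999603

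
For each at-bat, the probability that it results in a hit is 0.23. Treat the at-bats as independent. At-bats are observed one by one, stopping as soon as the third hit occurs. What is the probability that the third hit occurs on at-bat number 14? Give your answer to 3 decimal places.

Y = trial on which the third success occurs; negative binomial, r=3, p=0.23.
P(Y=14) = C(13,2) · p^3 · (1−p)^11
= 78 · 0.012167 · 0.056415 = 0.05354

0.054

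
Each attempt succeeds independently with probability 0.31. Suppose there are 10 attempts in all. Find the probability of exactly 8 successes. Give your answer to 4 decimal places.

X ~ Binomial(n=10, p=0.31).
P(X=8) = C(10,8) · p^8 · (1−p)^2
= 45 · 8.5289e-05 · 0.4761 = 0.001827

0.0018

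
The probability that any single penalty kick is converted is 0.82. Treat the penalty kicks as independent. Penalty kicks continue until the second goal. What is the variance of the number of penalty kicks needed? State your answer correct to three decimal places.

Y = total penalty kicks until the second success; negative binomial with r=2, p=0.82.
Var(Y) = r(1−p)/p² = 2·0.18 / 0.82² = 0.53540

0.535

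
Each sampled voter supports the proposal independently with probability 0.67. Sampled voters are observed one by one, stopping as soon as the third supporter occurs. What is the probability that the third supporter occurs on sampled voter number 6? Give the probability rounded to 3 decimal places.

0.108

Y = trial on which the third success occurs; negative binomial, r=3, p=0.67.
P(Y=6) = C(5,2) · p^3 · (1−p)^3
= 10 · 0.30076 · 0.035937 = 0.10809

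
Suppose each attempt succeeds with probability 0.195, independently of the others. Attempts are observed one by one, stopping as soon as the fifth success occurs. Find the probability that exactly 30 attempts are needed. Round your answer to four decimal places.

0.0296

Y = trial on which the fifth success occurs; negative binomial, r=5, p=0.195.
P(Y=30) = C(29,4) · p^5 · (1−p)^25
= 23751 · 0.00028195 · 0.0044147 = 0.029563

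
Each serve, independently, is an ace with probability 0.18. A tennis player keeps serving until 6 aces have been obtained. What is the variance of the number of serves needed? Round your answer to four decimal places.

Y = total serves until the sixth success; negative binomial with r=6, p=0.18.
Var(Y) = r(1−p)/p² = 6·0.82 / 0.18² = 151.851852

151.8519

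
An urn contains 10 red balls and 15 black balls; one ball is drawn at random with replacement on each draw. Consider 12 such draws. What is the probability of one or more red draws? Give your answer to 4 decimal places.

P(at least one) = 1 − P(none) = 1 − (1 − 0.40)^12
= 1 − 0.002177 = 0.997823

0.9978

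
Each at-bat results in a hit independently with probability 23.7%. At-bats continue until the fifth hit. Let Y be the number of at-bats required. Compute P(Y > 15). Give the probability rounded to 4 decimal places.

Needing more than 15 at-bats ⇔ fewer than 5 successes in the first 15. With X ~ Binomial(15, 0.237), P(Y > 15) = P(X ≤ 4).
  k=0: C(15,0)·0.237^0·0.763^15 = 0.017293
  k=1: C(15,1)·0.237^1·0.763^14 = 0.080572
  k=2: C(15,2)·0.237^2·0.763^13 = 0.175188
  k=3: C(15,3)·0.237^3·0.763^12 = 0.235804
  k=4: C(15,4)·0.237^4·0.763^11 = 0.219733
P(X ≤ 4) = 0.728590

0.7286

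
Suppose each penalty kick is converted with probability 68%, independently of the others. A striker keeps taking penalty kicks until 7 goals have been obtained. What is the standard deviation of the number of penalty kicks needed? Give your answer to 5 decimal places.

Y = total penalty kicks until the seventh success; negative binomial with r=7, p=0.68.
SD(Y) = √[r(1−p)/p²] = √(4.8442907) = 2.2009749

2.20097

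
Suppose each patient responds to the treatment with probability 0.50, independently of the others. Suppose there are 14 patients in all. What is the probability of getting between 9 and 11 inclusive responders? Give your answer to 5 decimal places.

0.20551

X ~ Binomial(14, 0.50); P(9 ≤ X ≤ 11) = Σ C(14,k) p^k (1−p)^(14−k) over k:
  k=9: C(14,9)·0.50^9·0.50^5 = 0.1221924
  k=10: C(14,10)·0.50^10·0.50^4 = 0.0610962
  k=11: C(14,11)·0.50^11·0.50^3 = 0.0222168
Total = 0.2055054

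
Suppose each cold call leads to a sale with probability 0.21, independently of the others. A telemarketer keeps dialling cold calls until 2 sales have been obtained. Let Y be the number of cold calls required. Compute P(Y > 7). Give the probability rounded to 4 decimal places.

0.5494

Needing more than 7 cold calls ⇔ fewer than 2 successes in the first 7. With X ~ Binomial(7, 0.21), P(Y > 7) = P(X ≤ 1).
  k=0: C(7,0)·0.21^0·0.79^7 = 0.192039
  k=1: C(7,1)·0.21^1·0.79^6 = 0.357339
P(X ≤ 1) = 0.549378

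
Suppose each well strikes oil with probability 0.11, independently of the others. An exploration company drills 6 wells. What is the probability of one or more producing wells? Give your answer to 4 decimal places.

P(at least one) = 1 − P(none) = 1 − (1 − 0.11)^6
= 1 − 0.496981 = 0.503019

0.5030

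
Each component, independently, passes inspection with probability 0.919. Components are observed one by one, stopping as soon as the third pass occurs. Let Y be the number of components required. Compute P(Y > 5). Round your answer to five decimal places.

Needing more than 5 components ⇔ fewer than 3 successes in the first 5. With X ~ Binomial(5, 0.919), P(Y > 5) = P(X ≤ 2).
  k=0: C(5,0)·0.919^0·0.081^5 = 0.0000035
  k=1: C(5,1)·0.919^1·0.081^4 = 0.0001978
  k=2: C(5,2)·0.919^2·0.081^3 = 0.0044883
P(X ≤ 2) = 0.0046896

0.00469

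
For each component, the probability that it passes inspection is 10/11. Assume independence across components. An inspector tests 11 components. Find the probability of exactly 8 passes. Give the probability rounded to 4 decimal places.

0.0578

X ~ Binomial(n=11, p=0.909091).
P(X=8) = C(11,8) · p^8 · (1−p)^3
= 165 · 0.46651 · 0.00075131 = 0.057831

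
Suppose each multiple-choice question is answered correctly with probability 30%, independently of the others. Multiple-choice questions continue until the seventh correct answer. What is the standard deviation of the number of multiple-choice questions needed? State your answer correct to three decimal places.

7.379

Y = total multiple-choice questions until the seventh success; negative binomial with r=7, p=0.30.
SD(Y) = √[r(1−p)/p²] = √(54.44444) = 7.37865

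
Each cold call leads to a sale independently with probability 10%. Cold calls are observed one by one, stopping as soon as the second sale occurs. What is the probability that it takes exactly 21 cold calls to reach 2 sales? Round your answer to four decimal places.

Y = trial on which the second success occurs; negative binomial, r=2, p=0.10.
P(Y=21) = C(20,1) · p^2 · (1−p)^19
= 20 · 0.01 · 0.13509 = 0.027017

0.0270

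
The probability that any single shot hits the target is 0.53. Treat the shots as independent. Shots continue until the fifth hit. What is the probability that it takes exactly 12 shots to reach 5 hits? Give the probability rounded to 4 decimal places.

0.0699

Y = trial on which the fifth success occurs; negative binomial, r=5, p=0.53.
P(Y=12) = C(11,4) · p^5 · (1−p)^7
= 330 · 0.04182 · 0.0050662 = 0.069916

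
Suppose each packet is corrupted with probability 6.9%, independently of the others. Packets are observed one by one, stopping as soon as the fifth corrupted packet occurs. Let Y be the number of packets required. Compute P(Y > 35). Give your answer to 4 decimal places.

0.9095

Needing more than 35 packets ⇔ fewer than 5 successes in the first 35. With X ~ Binomial(35, 0.069), P(Y > 35) = P(X ≤ 4).
  k=0: C(35,0)·0.069^0·0.931^35 = 0.081892
  k=1: C(35,1)·0.069^1·0.931^34 = 0.212425
  k=2: C(35,2)·0.069^2·0.931^33 = 0.267642
  k=3: C(35,3)·0.069^3·0.931^32 = 0.218196
  k=4: C(35,4)·0.069^4·0.931^31 = 0.129371
P(X ≤ 4) = 0.909526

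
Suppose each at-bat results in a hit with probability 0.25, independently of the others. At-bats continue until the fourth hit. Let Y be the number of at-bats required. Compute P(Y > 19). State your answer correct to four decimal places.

0.2631

Needing more than 19 at-bats ⇔ fewer than 4 successes in the first 19. With X ~ Binomial(19, 0.25), P(Y > 19) = P(X ≤ 3).
  k=0: C(19,0)·0.25^0·0.75^19 = 0.004228
  k=1: C(19,1)·0.25^1·0.75^18 = 0.026779
  k=2: C(19,2)·0.25^2·0.75^17 = 0.080337
  k=3: C(19,3)·0.25^3·0.75^16 = 0.151748
P(X ≤ 3) = 0.263093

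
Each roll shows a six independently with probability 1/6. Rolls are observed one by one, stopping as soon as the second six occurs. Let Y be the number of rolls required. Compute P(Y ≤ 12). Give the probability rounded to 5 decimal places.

Finishing within 12 rolls ⇔ at least 2 successes in the first 12. With X ~ Binomial(12, 0.166667), P(Y ≤ 12) = 1 − P(X ≤ 1).
  k=0: C(12,0)·0.166667^0·0.833333^12 = 0.1121567
  k=1: C(12,1)·0.166667^1·0.833333^11 = 0.2691760
1 − 0.3813326 = 0.6186674

0.61867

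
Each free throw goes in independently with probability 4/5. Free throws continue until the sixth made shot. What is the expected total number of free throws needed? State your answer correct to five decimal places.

7.50000

Y = total free throws until the sixth success; negative binomial with r=6, p=0.80.
E[Y] = r / p = 6 / 0.80 = 7.5000000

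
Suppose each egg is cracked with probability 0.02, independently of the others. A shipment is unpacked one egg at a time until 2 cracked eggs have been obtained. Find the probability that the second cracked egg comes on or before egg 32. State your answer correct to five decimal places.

0.13399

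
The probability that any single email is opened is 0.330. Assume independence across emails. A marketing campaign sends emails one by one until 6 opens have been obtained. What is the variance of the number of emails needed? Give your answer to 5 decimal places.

Y = total emails until the sixth success; negative binomial with r=6, p=0.33.
Var(Y) = r(1−p)/p² = 6·0.67 / 0.33² = 36.9146006

36.91460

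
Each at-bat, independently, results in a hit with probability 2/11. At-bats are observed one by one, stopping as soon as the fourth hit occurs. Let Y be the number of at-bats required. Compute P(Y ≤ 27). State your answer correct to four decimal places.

0.7497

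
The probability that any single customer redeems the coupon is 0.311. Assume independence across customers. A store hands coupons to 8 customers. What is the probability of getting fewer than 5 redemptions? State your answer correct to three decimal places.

X ~ Binomial(8, 0.311); P(X ≤ 4) = Σ C(8,k) p^k (1−p)^(8−k) over k:
  k=0: C(8,0)·0.311^0·0.689^8 = 0.05079
  k=1: C(8,1)·0.311^1·0.689^7 = 0.18339
  k=2: C(8,2)·0.311^2·0.689^6 = 0.28973
  k=3: C(8,3)·0.311^3·0.689^5 = 0.26156
  k=4: C(8,4)·0.311^4·0.689^4 = 0.14758
Total = 0.93304

0.933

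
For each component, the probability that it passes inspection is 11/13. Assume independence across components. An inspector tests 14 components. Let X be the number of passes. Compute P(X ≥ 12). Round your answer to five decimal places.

0.63209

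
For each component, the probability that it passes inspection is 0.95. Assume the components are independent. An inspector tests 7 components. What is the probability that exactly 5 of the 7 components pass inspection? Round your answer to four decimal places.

0.0406

X ~ Binomial(n=7, p=0.95).
P(X=5) = C(7,5) · p^5 · (1−p)^2
= 21 · 0.77378 · 0.0025 = 0.040623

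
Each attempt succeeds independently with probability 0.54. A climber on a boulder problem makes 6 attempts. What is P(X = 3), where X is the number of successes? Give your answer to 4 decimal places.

X ~ Binomial(n=6, p=0.54).
P(X=3) = C(6,3) · p^3 · (1−p)^3
= 20 · 0.15746 · 0.097336 = 0.306538

0.3065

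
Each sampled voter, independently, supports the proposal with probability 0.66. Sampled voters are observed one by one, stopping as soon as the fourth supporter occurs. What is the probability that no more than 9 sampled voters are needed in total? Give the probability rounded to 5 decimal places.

0.95334

Finishing within 9 sampled voters ⇔ at least 4 successes in the first 9. With X ~ Binomial(9, 0.66), P(Y ≤ 9) = 1 − P(X ≤ 3).
  k=0: C(9,0)·0.66^0·0.34^9 = 0.0000607
  k=1: C(9,1)·0.66^1·0.34^8 = 0.0010608
  k=2: C(9,2)·0.66^2·0.34^7 = 0.0082365
  k=3: C(9,3)·0.66^3·0.34^6 = 0.0373065
1 − 0.0466645 = 0.9533355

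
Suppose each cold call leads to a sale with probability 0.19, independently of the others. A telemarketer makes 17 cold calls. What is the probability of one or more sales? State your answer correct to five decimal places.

P(at least one) = 1 − P(none) = 1 − (1 − 0.19)^17
= 1 − 0.0278128 = 0.9721872

0.97219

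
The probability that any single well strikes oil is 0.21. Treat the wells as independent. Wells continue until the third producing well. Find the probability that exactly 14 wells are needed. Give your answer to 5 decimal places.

Y = trial on which the third success occurs; negative binomial, r=3, p=0.21.
P(Y=14) = C(13,2) · p^3 · (1−p)^11
= 78 · 0.009261 · 0.074799 = 0.0540319

0.05403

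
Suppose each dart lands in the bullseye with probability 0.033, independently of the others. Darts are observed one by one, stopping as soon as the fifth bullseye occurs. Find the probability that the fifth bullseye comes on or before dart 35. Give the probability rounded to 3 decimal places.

0.006

Finishing within 35 darts ⇔ at least 5 successes in the first 35. With X ~ Binomial(35, 0.033), P(Y ≤ 35) = 1 − P(X ≤ 4).
  k=0: C(35,0)·0.033^0·0.967^35 = 0.30898
  k=1: C(35,1)·0.033^1·0.967^34 = 0.36905
  k=2: C(35,2)·0.033^2·0.967^33 = 0.21410
  k=3: C(35,3)·0.033^3·0.967^32 = 0.08037
  k=4: C(35,4)·0.033^4·0.967^31 = 0.02194
1 − 0.99444 = 0.00556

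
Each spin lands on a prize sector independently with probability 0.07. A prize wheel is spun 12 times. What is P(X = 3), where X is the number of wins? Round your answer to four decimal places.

X ~ Binomial(n=12, p=0.07).
P(X=3) = C(12,3) · p^3 · (1−p)^9
= 220 · 0.000343 · 0.52041 = 0.039270

0.0393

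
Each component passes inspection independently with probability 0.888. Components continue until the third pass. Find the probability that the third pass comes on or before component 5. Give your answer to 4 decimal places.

Finishing within 5 components ⇔ at least 3 successes in the first 5. With X ~ Binomial(5, 0.888), P(Y ≤ 5) = 1 − P(X ≤ 2).
  k=0: C(5,0)·0.888^0·0.112^5 = 0.000018
  k=1: C(5,1)·0.888^1·0.112^4 = 0.000699
  k=2: C(5,2)·0.888^2·0.112^3 = 0.011078
1 − 0.011795 = 0.988205

0.9882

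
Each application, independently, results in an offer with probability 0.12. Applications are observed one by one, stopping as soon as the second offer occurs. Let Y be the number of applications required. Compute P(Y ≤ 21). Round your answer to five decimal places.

Finishing within 21 applications ⇔ at least 2 successes in the first 21. With X ~ Binomial(21, 0.12), P(Y ≤ 21) = 1 − P(X ≤ 1).
  k=0: C(21,0)·0.12^0·0.88^21 = 0.0682553
  k=1: C(21,1)·0.12^1·0.88^20 = 0.1954582
1 − 0.2637135 = 0.7362865

0.73629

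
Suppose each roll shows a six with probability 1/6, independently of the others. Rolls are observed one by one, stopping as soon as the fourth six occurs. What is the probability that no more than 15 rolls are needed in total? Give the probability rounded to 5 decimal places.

Finishing within 15 rolls ⇔ at least 4 successes in the first 15. With X ~ Binomial(15, 0.166667), P(Y ≤ 15) = 1 − P(X ≤ 3).
  k=0: C(15,0)·0.166667^0·0.833333^15 = 0.0649055
  k=1: C(15,1)·0.166667^1·0.833333^14 = 0.1947164
  k=2: C(15,2)·0.166667^2·0.833333^13 = 0.2726030
  k=3: C(15,3)·0.166667^3·0.833333^12 = 0.2362559
1 − 0.7684808 = 0.2315192

0.23152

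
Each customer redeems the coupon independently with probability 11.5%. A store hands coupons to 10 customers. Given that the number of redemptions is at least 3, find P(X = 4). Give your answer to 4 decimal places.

X ~ Binomial(10, 0.115). Want P(X=4 | X≥3) = P(X=4) / P(X≥3).
P(X=4) = C(10,4)·0.115^4·0.885^6 = 0.017647
P(X≥3) = 1 − 0.294736 − 0.382990 − 0.223952 = 0.098323
Ratio = 0.017647 / 0.098323 = 0.179480

0.1795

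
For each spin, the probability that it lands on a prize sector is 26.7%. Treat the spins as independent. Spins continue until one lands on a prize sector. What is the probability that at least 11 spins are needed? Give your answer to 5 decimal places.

Y = number of spins to the first success; geometric, p = 0.267.
P(Y > 10) = P(first 10 all fail) = (1−p)^10 = 0.0447754

0.04478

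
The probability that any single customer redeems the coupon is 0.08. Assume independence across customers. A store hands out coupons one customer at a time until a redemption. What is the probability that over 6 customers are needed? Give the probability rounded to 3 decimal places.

0.606

Y = number of customers to the first success; geometric, p = 0.08.
P(Y > 6) = P(first 6 all fail) = (1−p)^6 = 0.60636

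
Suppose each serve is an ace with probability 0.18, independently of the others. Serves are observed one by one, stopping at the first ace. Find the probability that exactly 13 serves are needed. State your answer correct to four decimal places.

0.0166

Geometric (trials to first success), p = 0.18.
P(Y = 13) = (1−p)^12 · p = 0.09242 · 0.18 = 0.016636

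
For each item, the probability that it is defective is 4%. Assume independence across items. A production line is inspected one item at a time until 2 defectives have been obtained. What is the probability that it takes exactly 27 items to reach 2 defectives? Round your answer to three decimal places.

Y = trial on which the second success occurs; negative binomial, r=2, p=0.04.
P(Y=27) = C(26,1) · p^2 · (1−p)^25
= 26 · 0.0016 · 0.3604 = 0.01499

0.015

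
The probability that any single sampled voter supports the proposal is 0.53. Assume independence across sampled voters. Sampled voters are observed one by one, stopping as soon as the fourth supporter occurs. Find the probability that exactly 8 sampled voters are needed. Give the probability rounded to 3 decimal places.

Y = trial on which the fourth success occurs; negative binomial, r=4, p=0.53.
P(Y=8) = C(7,3) · p^4 · (1−p)^4
= 35 · 0.078905 · 0.048797 = 0.13476

0.135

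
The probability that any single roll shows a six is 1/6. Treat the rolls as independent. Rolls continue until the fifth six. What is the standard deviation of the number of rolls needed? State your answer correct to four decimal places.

Y = total rolls until the fifth success; negative binomial with r=5, p=0.166667.
SD(Y) = √[r(1−p)/p²] = √(150.000000) = 12.247449

12.2474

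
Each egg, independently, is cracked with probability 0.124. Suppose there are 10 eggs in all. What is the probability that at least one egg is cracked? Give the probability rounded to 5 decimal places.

0.73390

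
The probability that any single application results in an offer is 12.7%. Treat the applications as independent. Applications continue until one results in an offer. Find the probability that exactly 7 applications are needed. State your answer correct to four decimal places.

0.0562

Geometric (trials to first success), p = 0.127.
P(Y = 7) = (1−p)^6 · p = 0.44268 · 0.127 = 0.056220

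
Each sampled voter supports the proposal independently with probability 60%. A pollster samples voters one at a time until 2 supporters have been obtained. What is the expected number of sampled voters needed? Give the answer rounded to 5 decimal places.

3.33333

Y = total sampled voters until the second success; negative binomial with r=2, p=0.60.
E[Y] = r / p = 2 / 0.60 = 3.3333333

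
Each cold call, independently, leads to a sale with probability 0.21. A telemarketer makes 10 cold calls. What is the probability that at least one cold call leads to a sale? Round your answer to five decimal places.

P(at least one) = 1 − P(none) = 1 − (1 − 0.21)^10
= 1 − 0.0946828 = 0.9053172

0.90532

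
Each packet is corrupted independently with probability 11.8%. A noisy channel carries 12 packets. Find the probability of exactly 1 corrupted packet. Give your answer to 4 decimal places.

X ~ Binomial(n=12, p=0.118).
P(X=1) = C(12,1) · p^1 · (1−p)^11
= 12 · 0.118 · 0.25128 = 0.355810

0.3558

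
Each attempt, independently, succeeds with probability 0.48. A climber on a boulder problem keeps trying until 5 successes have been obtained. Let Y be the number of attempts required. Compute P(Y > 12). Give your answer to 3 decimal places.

Needing more than 12 attempts ⇔ fewer than 5 successes in the first 12. With X ~ Binomial(12, 0.48), P(Y > 12) = P(X ≤ 4).
  k=0: C(12,0)·0.48^0·0.52^12 = 0.00039
  k=1: C(12,1)·0.48^1·0.52^11 = 0.00433
  k=2: C(12,2)·0.48^2·0.52^10 = 0.02198
  k=3: C(12,3)·0.48^3·0.52^9 = 0.06764
  k=4: C(12,4)·0.48^4·0.52^8 = 0.14047
P(X ≤ 4) = 0.23481

0.235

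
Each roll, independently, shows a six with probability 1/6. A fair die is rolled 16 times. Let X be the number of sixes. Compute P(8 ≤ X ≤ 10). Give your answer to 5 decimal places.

0.00214

X ~ Binomial(16, 0.166667); P(8 ≤ X ≤ 10) = Σ C(16,k) p^k (1−p)^(16−k) over k:
  k=8: C(16,8)·0.166667^8·0.833333^8 = 0.0017820
  k=9: C(16,9)·0.166667^9·0.833333^7 = 0.0003168
  k=10: C(16,10)·0.166667^10·0.833333^6 = 0.0000444
Total = 0.0021432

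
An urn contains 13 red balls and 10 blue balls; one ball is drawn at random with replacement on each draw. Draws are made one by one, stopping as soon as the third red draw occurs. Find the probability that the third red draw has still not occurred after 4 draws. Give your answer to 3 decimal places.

0.584

Needing more than 4 draws ⇔ fewer than 3 successes in the first 4. With X ~ Binomial(4, 0.565217), P(Y > 4) = P(X ≤ 2).
  k=0: C(4,0)·0.565217^0·0.434783^4 = 0.03573
  k=1: C(4,1)·0.565217^1·0.434783^3 = 0.18582
  k=2: C(4,2)·0.565217^2·0.434783^2 = 0.36235
P(X ≤ 2) = 0.58390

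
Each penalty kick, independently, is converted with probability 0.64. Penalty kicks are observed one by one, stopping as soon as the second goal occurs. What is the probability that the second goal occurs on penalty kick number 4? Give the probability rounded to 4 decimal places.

0.1593

Y = trial on which the second success occurs; negative binomial, r=2, p=0.64.
P(Y=4) = C(3,1) · p^2 · (1−p)^2
= 3 · 0.4096 · 0.1296 = 0.159252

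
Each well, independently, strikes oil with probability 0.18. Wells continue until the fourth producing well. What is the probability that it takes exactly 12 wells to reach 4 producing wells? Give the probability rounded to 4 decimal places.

0.0354

Y = trial on which the fourth success occurs; negative binomial, r=4, p=0.18.
P(Y=12) = C(11,3) · p^4 · (1−p)^8
= 165 · 0.0010498 · 0.20441 = 0.035407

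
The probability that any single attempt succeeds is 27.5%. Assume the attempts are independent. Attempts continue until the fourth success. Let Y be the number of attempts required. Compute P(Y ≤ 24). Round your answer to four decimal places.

0.9287

Finishing within 24 attempts ⇔ at least 4 successes in the first 24. With X ~ Binomial(24, 0.275), P(Y ≤ 24) = 1 − P(X ≤ 3).
  k=0: C(24,0)·0.275^0·0.725^24 = 0.000445
  k=1: C(24,1)·0.275^1·0.725^23 = 0.004049
  k=2: C(24,2)·0.275^2·0.725^22 = 0.017661
  k=3: C(24,3)·0.275^3·0.725^21 = 0.049125
1 − 0.071280 = 0.928720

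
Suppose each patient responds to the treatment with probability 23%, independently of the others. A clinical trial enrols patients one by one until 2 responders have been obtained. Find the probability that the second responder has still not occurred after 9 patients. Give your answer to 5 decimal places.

0.35095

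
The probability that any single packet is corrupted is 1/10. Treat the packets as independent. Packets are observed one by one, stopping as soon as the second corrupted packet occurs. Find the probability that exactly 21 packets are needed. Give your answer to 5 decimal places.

0.02702

Y = trial on which the second success occurs; negative binomial, r=2, p=0.10.
P(Y=21) = C(20,1) · p^2 · (1−p)^19
= 20 · 0.01 · 0.13509 = 0.0270170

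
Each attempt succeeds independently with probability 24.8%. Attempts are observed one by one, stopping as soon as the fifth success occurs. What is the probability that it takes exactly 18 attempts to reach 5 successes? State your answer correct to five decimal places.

0.05491

Y = trial on which the fifth success occurs; negative binomial, r=5, p=0.248.
P(Y=18) = C(17,4) · p^5 · (1−p)^13
= 2380 · 0.00093812 · 0.024594 = 0.0549120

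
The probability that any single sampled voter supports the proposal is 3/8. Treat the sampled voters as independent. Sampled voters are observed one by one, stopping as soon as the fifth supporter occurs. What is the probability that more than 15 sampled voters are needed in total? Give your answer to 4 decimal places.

0.2801

Needing more than 15 sampled voters ⇔ fewer than 5 successes in the first 15. With X ~ Binomial(15, 0.375), P(Y > 15) = P(X ≤ 4).
  k=0: C(15,0)·0.375^0·0.625^15 = 0.000867
  k=1: C(15,1)·0.375^1·0.625^14 = 0.007806
  k=2: C(15,2)·0.375^2·0.625^13 = 0.032786
  k=3: C(15,3)·0.375^3·0.625^12 = 0.085244
  k=4: C(15,4)·0.375^4·0.625^11 = 0.153440
P(X ≤ 4) = 0.280144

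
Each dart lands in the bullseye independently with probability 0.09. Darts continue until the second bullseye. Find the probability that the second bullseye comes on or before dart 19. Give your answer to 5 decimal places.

0.52022

Finishing within 19 darts ⇔ at least 2 successes in the first 19. With X ~ Binomial(19, 0.09), P(Y ≤ 19) = 1 − P(X ≤ 1).
  k=0: C(19,0)·0.09^0·0.91^19 = 0.1666428
  k=1: C(19,1)·0.09^1·0.91^18 = 0.3131419
1 − 0.4797847 = 0.5202153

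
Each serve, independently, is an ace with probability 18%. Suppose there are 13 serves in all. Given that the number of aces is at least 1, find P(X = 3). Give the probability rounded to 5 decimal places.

0.24806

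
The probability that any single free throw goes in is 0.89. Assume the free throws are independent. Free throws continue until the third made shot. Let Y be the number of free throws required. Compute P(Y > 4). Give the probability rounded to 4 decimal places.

Needing more than 4 free throws ⇔ fewer than 3 successes in the first 4. With X ~ Binomial(4, 0.89), P(Y > 4) = P(X ≤ 2).
  k=0: C(4,0)·0.89^0·0.11^4 = 0.000146
  k=1: C(4,1)·0.89^1·0.11^3 = 0.004738
  k=2: C(4,2)·0.89^2·0.11^2 = 0.057506
P(X ≤ 2) = 0.062391

0.0624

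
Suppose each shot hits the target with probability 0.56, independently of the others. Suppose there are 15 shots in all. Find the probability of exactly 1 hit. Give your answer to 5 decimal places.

0.00009

X ~ Binomial(n=15, p=0.56).
P(X=1) = C(15,1) · p^1 · (1−p)^14
= 15 · 0.56 · 1.0194e-05 = 0.0000856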